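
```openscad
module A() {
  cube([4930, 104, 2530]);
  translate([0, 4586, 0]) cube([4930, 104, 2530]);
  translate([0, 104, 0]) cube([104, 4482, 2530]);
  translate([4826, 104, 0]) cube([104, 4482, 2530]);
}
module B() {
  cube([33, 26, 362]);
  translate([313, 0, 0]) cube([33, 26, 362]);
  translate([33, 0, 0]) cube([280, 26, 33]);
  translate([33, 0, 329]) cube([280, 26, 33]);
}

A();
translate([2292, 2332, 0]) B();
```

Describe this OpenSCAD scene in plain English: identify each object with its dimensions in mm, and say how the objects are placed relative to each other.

A is the wall frame of a small rectangular building: four walls, each 2530 mm tall and 104 mm thick, enclosing a footprint 4930 mm (x) by 4690 mm (y) outside-to-outside, with no floor or roof. The front and back walls (the −y and +y sides) span the full width; the two side walls fit between them.

B is a rectangular picture frame lying in the x–z plane (depth along y). The opening is 280 mm wide (x) by 296 mm tall (z), surrounded by a border 33 mm wide on all four sides. The frame is 26 mm deep and is made of two full-height vertical stiles with two horizontal rails fitted between them.

The picture frame sits inside the house frame, centred.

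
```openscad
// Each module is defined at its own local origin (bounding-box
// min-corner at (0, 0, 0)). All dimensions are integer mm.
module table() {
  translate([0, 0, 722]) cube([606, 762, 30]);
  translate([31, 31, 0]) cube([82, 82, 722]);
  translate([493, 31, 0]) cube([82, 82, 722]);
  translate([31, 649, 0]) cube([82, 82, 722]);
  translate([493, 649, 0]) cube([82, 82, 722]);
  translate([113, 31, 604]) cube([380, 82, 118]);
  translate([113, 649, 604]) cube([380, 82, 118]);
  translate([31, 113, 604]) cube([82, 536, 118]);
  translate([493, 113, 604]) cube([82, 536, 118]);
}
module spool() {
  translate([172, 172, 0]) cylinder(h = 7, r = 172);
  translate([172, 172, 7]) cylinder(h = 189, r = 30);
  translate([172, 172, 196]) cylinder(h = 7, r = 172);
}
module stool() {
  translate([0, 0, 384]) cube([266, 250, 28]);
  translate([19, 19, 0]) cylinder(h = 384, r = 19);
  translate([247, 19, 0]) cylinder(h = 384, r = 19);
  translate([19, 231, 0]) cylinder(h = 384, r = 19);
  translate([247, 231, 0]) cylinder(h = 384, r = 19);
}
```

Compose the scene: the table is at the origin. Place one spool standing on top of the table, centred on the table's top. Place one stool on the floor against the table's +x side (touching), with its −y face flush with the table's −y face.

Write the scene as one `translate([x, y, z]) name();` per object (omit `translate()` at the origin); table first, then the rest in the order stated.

table();
translate([131, 209, 752]) spool();
translate([606, 0, 0]) stool();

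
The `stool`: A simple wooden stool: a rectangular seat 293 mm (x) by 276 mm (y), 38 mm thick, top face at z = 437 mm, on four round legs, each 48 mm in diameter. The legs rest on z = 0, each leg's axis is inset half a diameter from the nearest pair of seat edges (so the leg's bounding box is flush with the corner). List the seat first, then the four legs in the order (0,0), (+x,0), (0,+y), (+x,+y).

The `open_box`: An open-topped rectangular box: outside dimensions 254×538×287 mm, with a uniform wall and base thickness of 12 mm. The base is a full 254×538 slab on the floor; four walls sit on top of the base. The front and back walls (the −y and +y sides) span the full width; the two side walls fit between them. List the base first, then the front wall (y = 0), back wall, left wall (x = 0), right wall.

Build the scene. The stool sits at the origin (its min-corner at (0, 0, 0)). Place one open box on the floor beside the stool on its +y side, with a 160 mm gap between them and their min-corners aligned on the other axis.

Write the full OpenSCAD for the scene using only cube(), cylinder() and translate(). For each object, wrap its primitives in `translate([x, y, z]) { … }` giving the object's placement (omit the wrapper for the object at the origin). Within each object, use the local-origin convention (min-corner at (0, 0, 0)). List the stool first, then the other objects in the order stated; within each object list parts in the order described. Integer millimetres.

translate([0, 0, 399]) cube([293, 276, 38]);
translate([24, 24, 0]) cylinder(h = 399, r = 24);
translate([269, 24, 0]) cylinder(h = 399, r = 24);
translate([24, 252, 0]) cylinder(h = 399, r = 24);
translate([269, 252, 0]) cylinder(h = 399, r = 24);
translate([0, 436, 0]) {
  cube([254, 538, 12]);
  translate([0, 0, 12]) cube([254, 12, 275]);
  translate([0, 526, 12]) cube([254, 12, 275]);
  translate([0, 12, 12]) cube([12, 514, 275]);
  translate([242, 12, 12]) cube([12, 514, 275]);
}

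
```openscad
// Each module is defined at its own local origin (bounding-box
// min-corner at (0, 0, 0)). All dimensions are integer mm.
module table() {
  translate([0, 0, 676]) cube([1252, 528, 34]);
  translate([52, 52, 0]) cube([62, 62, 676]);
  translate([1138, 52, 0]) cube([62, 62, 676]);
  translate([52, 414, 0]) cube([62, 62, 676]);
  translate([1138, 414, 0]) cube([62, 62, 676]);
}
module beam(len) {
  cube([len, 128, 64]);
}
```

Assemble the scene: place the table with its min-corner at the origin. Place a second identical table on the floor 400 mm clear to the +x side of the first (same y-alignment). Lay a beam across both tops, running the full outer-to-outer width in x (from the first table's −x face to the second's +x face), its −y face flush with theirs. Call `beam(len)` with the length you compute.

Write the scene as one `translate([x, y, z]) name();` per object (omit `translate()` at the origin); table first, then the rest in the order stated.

table();
translate([1652, 0, 0]) table();
translate([0, 0, 710]) beam(2904);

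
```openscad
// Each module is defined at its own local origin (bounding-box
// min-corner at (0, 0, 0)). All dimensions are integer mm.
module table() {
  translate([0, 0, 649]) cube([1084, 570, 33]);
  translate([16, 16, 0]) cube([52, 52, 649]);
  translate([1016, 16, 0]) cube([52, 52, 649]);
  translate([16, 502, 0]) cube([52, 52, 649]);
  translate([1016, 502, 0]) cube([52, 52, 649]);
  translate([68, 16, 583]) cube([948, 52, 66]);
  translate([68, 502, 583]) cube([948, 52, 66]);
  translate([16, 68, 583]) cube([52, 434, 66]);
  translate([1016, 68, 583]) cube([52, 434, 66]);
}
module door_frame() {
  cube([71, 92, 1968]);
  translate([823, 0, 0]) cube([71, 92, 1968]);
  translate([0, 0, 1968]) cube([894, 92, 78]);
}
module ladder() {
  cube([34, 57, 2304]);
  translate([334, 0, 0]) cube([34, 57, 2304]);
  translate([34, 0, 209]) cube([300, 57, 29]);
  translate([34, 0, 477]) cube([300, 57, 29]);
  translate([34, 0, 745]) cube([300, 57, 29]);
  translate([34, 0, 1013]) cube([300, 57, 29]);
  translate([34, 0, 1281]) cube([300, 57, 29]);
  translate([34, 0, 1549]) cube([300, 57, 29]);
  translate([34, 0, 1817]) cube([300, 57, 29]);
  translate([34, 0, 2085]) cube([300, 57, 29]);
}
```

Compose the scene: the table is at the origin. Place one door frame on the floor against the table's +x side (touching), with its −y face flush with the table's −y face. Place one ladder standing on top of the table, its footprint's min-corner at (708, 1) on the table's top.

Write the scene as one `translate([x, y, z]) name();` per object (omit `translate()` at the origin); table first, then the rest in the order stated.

table();
translate([1084, 0, 0]) door_frame();
translate([708, 1, 682]) ladder();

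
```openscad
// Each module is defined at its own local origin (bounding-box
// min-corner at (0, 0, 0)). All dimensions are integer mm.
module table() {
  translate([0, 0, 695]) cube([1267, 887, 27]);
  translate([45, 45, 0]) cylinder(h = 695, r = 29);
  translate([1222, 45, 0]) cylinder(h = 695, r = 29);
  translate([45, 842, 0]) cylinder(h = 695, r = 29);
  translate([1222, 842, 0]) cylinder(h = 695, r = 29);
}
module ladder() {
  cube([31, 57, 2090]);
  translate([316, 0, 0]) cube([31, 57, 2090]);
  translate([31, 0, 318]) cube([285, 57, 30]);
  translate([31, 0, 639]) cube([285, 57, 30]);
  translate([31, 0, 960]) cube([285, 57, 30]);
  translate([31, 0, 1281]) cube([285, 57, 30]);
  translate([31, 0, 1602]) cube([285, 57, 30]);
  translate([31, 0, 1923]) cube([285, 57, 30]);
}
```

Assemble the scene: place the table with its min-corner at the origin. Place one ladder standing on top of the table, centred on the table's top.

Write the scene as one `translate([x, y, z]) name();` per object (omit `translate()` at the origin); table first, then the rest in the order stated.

table();
translate([460, 415, 722]) ladder();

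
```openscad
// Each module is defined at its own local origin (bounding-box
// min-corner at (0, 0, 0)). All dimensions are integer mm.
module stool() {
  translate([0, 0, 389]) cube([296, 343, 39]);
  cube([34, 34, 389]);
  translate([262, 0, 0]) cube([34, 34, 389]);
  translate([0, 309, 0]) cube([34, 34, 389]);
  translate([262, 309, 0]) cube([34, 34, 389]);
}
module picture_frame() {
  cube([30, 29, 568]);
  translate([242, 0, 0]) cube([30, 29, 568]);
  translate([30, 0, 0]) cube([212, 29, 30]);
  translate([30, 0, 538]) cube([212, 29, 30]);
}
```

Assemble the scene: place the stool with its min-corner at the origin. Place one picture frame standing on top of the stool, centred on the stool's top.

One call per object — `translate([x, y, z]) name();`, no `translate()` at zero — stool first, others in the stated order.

stool();
translate([12, 157, 428]) picture_frame();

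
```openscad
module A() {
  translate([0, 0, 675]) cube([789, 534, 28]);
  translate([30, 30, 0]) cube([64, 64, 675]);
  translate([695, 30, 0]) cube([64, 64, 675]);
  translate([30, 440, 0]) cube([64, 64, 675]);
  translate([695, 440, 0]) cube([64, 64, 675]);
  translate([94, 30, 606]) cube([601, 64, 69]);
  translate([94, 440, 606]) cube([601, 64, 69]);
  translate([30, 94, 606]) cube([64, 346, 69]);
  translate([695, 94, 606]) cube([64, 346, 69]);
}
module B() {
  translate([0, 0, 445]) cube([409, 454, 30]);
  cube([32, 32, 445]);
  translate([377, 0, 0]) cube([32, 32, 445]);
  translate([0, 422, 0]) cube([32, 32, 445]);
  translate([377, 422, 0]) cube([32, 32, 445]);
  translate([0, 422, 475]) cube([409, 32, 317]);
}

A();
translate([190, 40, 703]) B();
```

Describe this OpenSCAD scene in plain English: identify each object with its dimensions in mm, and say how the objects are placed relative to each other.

A is a rectangular dining table. The top is 789×534×28 mm with its upper surface at z = 703 mm. It stands on four 64×64 mm square legs, each inset 30 mm from the nearest pair of top edges, running from the floor to the underside of the top. Four apron rails, 64 mm thick and 69 mm tall, run between adjacent legs with their top edges flush with the underside of the top and their outer faces flush with the legs' outer faces.

B is a chair. The seat is a 409×454×30 mm slab with its top at z = 475 mm, on four 32×32 mm corner legs (flush with the seat edges, standing on z = 0). A flat backrest 32 mm thick, 317 mm tall, spans the full seat width and rises from the seat top along its +y edge, rear face flush with the rear of the seat.

The chair is on top of the table, centred.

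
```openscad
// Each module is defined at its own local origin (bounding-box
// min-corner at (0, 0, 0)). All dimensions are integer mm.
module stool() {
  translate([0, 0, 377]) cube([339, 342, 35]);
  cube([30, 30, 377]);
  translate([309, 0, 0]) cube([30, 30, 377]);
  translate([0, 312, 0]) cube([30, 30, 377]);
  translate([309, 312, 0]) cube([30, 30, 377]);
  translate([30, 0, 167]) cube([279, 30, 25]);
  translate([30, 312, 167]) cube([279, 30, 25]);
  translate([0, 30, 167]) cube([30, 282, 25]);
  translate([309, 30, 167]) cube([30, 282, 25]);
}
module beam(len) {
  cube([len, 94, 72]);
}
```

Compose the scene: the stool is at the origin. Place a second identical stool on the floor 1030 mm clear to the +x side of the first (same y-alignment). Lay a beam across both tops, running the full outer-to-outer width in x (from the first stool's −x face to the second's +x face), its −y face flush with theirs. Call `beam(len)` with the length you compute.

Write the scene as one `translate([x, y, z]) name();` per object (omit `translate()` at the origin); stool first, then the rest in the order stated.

stool();
translate([1369, 0, 0]) stool();
translate([0, 0, 412]) beam(1708);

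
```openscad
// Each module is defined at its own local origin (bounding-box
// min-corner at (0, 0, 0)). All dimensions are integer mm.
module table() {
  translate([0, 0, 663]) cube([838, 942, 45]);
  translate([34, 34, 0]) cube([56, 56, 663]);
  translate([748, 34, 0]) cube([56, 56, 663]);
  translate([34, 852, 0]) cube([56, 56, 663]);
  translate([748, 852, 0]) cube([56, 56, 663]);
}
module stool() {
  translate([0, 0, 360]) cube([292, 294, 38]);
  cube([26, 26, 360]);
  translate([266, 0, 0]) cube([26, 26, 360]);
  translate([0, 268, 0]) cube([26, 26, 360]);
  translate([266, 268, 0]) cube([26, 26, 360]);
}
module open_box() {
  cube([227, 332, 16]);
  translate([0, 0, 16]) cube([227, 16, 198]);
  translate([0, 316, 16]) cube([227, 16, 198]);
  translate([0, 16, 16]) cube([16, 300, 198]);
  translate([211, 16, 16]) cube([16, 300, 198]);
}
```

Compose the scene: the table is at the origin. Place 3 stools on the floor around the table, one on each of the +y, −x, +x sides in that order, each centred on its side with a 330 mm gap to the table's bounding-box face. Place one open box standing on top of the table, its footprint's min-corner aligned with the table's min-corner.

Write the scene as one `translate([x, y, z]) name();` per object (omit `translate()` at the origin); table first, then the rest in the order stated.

table();
translate([273, 1272, 0]) stool();
translate([-622, 324, 0]) stool();
translate([1168, 324, 0]) stool();
translate([0, 0, 708]) open_box();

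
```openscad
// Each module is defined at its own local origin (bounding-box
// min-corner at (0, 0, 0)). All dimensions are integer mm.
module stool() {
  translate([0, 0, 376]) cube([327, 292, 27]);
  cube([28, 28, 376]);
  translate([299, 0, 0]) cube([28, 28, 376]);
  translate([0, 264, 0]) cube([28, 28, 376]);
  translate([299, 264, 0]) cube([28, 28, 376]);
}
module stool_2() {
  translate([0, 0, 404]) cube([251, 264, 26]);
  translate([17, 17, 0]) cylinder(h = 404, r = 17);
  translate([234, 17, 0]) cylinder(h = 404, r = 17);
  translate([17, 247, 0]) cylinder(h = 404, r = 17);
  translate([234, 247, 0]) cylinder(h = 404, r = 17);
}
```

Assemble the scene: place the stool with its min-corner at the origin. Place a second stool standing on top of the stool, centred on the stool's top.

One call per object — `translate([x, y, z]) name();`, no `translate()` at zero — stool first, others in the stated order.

stool();
translate([38, 14, 403]) stool_2();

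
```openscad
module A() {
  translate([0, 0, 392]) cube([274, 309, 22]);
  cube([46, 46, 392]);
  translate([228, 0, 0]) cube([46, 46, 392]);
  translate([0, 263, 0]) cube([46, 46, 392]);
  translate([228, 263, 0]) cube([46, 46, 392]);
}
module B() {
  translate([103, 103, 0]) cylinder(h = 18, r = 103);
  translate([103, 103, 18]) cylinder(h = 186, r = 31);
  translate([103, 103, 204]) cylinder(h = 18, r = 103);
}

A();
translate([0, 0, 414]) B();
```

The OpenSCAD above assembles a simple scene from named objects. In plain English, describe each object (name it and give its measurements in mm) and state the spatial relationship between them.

A is a four-legged stool. The seat is a 274×309×22 mm slab whose top surface is at z = 414 mm; four square legs, each 46×46 mm in cross-section, run from the floor (z = 0) to the underside of the seat, each flush with a corner of the seat.

B is a spool: two coaxial disc flanges of radius 103 mm and thickness 18 mm, joined by a core cylinder of radius 31 mm and height 186 mm. The lower flange rests on z = 0 and the three cylinders share a vertical axis.

The spool is on top of the stool.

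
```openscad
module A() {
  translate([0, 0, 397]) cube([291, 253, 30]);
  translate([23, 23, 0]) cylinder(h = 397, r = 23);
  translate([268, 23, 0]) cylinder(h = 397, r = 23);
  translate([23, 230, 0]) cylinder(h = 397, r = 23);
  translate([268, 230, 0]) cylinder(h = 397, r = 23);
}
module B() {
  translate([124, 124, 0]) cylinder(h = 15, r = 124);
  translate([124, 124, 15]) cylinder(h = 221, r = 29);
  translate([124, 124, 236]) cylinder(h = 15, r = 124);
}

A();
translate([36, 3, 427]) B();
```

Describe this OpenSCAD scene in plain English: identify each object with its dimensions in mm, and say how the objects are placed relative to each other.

A is a simple wooden stool: a rectangular seat 291 mm (x) by 253 mm (y), 30 mm thick, top face at z = 427 mm, on four round legs, each 46 mm in diameter. The legs rest on z = 0, each leg's axis is inset half a diameter from the nearest pair of seat edges (so the leg's bounding box is flush with the corner).

B is a spool: two coaxial disc flanges of radius 124 mm and thickness 15 mm, joined by a core cylinder of radius 29 mm and height 221 mm. The lower flange rests on z = 0 and the three cylinders share a vertical axis.

The spool is on top of the stool.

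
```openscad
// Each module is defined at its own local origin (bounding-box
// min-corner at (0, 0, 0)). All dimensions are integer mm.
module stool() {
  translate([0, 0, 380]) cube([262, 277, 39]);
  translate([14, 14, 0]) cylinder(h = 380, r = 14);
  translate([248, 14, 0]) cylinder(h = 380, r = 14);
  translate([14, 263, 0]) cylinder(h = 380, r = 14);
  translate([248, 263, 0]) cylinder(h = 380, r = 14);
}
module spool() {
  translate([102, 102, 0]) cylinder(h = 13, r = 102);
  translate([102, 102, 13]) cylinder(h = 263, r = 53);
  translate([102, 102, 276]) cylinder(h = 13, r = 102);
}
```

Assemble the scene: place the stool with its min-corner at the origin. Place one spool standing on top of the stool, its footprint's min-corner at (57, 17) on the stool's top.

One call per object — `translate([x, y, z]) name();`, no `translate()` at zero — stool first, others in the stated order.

stool();
translate([57, 17, 419]) spool();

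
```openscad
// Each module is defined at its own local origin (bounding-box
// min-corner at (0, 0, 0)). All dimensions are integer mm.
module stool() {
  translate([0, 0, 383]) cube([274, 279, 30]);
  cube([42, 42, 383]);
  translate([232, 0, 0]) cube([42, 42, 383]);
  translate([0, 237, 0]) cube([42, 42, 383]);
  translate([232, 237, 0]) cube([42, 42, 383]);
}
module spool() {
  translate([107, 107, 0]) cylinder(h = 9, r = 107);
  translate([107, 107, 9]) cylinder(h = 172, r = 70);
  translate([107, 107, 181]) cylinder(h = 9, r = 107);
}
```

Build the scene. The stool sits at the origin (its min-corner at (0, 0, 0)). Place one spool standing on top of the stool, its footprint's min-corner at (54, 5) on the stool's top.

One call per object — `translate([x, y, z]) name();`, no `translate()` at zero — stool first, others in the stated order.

stool();
translate([54, 5, 413]) spool();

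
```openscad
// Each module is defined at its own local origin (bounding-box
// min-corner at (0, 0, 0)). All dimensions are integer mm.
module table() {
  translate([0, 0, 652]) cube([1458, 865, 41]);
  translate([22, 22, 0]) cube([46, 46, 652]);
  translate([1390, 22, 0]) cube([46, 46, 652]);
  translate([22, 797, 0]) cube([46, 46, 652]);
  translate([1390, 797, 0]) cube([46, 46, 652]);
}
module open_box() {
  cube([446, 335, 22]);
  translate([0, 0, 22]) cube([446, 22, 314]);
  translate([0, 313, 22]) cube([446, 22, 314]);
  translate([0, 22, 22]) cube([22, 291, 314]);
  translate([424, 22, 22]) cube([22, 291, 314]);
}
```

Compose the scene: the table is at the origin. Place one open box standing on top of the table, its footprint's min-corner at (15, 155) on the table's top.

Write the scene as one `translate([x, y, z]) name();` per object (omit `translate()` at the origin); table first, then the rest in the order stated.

table();
translate([15, 155, 693]) open_box();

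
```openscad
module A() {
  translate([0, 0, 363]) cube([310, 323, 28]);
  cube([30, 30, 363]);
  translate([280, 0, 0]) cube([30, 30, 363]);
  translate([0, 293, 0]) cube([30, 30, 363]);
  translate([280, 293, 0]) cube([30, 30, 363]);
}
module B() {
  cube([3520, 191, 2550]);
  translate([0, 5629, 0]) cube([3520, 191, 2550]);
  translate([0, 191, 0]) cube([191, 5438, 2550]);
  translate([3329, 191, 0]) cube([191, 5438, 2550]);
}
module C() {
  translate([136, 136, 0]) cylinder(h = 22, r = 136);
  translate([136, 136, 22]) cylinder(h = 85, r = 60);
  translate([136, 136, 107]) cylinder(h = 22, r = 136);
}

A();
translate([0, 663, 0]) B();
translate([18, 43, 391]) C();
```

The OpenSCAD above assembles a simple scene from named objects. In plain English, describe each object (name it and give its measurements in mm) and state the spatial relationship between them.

A is a four-legged stool. The seat is 310×323 mm, 28 mm thick, top at z = 391 mm. It stands on four square legs, each 30×30 mm in cross-section, from z = 0 to the seat underside, each flush with a corner of the seat.

B is a box-shaped house frame (walls only): outside footprint 3520×5820 mm, wall height 2550 mm, wall thickness 191 mm. The two y-facing walls run the full x-width; the two x-facing walls fit between the inner faces of the y-facing walls.

C is a spool: two coaxial disc flanges of radius 136 mm and thickness 22 mm, joined by a core cylinder of radius 60 mm and height 85 mm. The lower flange rests on z = 0 and the three cylinders share a vertical axis.

The house frame is on the floor beside the stool on its +y side. The spool is on top of the stool.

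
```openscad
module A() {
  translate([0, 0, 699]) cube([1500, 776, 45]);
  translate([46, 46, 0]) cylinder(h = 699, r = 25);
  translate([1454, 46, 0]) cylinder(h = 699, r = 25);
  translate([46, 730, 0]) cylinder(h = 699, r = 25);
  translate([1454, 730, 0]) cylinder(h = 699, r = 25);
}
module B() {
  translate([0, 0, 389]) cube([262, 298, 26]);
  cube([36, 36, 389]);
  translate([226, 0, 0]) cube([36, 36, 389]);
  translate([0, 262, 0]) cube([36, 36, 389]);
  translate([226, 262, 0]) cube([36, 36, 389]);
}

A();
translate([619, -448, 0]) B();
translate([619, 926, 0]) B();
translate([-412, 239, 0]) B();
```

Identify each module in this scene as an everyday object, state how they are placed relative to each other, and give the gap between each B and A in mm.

A is a table. B is a stool. Three stools sit around the table at the −y, +y, −x sides. The gap between each stool and the table is 150 mm.

Each stool's nearest face is 150 mm from the table's bounding box.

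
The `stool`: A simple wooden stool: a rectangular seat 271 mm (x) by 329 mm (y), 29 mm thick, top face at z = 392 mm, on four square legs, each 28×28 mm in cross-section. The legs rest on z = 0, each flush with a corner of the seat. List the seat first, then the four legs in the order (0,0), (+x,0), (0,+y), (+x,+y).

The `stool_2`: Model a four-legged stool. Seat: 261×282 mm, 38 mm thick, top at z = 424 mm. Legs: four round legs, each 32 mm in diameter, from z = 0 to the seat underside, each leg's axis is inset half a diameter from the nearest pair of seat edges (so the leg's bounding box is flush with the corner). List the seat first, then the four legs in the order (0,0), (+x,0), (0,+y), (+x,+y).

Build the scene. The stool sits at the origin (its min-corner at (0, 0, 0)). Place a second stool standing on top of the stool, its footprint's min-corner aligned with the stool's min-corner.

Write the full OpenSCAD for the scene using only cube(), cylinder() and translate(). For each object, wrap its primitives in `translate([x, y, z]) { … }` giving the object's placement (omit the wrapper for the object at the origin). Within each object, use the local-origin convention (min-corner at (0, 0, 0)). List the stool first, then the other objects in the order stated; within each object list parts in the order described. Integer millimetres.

translate([0, 0, 363]) cube([271, 329, 29]);
cube([28, 28, 363]);
translate([243, 0, 0]) cube([28, 28, 363]);
translate([0, 301, 0]) cube([28, 28, 363]);
translate([243, 301, 0]) cube([28, 28, 363]);
translate([0, 0, 392]) {
  translate([0, 0, 386]) cube([261, 282, 38]);
  translate([16, 16, 0]) cylinder(h = 386, r = 16);
  translate([245, 16, 0]) cylinder(h = 386, r = 16);
  translate([16, 266, 0]) cylinder(h = 386, r = 16);
  translate([245, 266, 0]) cylinder(h = 386, r = 16);
}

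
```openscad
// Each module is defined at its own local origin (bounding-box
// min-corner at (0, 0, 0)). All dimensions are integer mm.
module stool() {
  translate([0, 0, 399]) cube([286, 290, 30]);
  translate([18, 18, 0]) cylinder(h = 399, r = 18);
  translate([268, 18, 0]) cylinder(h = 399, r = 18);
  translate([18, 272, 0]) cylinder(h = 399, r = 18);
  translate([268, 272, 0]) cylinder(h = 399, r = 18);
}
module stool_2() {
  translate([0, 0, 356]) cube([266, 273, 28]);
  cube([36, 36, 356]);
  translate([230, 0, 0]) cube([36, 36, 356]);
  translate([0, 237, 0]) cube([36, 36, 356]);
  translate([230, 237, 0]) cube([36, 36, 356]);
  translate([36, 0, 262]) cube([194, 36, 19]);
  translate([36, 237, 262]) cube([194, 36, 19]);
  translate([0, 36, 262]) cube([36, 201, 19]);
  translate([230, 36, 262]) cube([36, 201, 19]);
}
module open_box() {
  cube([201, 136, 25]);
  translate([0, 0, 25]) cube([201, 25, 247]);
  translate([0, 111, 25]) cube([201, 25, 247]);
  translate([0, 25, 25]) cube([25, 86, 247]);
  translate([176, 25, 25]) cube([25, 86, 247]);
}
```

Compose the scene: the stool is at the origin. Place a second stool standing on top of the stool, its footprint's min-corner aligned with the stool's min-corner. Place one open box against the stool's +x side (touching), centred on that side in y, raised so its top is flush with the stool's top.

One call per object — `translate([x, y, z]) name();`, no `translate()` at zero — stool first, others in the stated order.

stool();
translate([0, 0, 429]) stool_2();
translate([286, 77, 157]) open_box();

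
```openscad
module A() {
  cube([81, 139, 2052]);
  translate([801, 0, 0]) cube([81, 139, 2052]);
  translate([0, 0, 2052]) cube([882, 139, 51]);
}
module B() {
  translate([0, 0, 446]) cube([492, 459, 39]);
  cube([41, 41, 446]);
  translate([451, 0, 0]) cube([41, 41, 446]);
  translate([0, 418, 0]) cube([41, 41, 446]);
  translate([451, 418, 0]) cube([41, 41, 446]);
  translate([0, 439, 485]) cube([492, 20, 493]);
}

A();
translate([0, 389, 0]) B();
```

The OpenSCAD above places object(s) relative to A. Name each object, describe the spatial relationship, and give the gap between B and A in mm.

A is a door frame. B is a chair. The chair is on the floor beside the door frame on its +y side. The gap between the chair and the door frame is 250 mm.

The chair's nearest face is 250 mm from the door frame's +y face.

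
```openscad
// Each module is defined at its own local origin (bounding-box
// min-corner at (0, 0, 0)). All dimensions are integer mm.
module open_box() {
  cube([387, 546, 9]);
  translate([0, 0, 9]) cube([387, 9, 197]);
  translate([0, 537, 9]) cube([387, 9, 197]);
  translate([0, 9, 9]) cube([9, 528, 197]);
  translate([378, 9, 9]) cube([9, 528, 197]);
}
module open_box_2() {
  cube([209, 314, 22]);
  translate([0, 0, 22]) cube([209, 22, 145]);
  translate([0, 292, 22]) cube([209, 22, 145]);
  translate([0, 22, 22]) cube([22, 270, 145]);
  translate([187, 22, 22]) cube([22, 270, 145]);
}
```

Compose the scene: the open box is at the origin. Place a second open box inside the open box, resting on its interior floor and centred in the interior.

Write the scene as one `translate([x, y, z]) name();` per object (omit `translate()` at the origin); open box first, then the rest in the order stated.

open_box();
translate([89, 116, 9]) open_box_2();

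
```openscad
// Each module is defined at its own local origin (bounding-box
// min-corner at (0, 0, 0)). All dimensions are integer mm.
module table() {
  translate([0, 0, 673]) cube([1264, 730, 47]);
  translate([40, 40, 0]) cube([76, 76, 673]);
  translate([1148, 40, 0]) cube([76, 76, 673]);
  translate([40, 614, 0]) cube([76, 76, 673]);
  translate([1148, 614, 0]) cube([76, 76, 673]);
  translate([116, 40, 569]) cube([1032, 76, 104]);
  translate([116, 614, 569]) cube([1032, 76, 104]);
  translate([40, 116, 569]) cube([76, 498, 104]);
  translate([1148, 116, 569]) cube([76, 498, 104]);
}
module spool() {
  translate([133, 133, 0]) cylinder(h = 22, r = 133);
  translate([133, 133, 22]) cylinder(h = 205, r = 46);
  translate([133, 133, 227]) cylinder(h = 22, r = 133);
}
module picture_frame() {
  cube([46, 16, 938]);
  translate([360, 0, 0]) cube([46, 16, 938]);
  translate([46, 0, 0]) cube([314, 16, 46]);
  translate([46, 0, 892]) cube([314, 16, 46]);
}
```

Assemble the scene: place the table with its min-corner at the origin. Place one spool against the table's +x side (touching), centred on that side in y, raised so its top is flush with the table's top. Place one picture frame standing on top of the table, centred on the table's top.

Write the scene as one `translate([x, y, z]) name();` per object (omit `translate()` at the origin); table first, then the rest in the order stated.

table();
translate([1264, 232, 471]) spool();
translate([429, 357, 720]) picture_frame();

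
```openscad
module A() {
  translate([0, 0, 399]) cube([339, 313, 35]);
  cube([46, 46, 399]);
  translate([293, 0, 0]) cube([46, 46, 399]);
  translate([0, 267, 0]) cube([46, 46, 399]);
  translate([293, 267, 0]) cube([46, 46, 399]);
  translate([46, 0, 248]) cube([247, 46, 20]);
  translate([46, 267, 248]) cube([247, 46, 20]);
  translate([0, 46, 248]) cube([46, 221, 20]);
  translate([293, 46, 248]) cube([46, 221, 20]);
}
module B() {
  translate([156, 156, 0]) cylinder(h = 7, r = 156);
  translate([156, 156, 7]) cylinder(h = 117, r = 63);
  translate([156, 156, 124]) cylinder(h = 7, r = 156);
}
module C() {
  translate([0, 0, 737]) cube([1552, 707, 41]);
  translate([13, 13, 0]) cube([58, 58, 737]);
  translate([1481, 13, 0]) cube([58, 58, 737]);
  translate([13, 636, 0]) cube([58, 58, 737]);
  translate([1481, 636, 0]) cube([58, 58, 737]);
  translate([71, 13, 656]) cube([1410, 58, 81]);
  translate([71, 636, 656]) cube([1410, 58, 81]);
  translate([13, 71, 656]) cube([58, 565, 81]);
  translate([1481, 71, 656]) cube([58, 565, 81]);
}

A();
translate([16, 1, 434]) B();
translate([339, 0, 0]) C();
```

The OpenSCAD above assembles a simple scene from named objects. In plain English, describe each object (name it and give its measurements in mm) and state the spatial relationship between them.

A is a four-legged stool. The seat is 339×313 mm, 35 mm thick, top at z = 434 mm. It stands on four square legs, each 46×46 mm in cross-section, from z = 0 to the seat underside, each flush with a corner of the seat. Four stretchers, 46 mm wide and 20 mm tall, connect adjacent legs with their undersides at z = 248 mm, each running between the inner faces of the legs it joins and aligned with the legs' outer faces on the other axis.

B is a spool: two coaxial disc flanges of radius 156 mm and thickness 7 mm, joined by a core cylinder of radius 63 mm and height 117 mm. The lower flange rests on z = 0 and the three cylinders share a vertical axis.

C is a table with a 1552×707 mm rectangular top, 41 mm thick, top surface at z = 778 mm, supported by four 58×58 mm square legs, each inset 13 mm from the nearest pair of top edges, running from the floor. Four apron rails, 58 mm thick and 81 mm tall, run between adjacent legs with their top edges flush with the underside of the top and their outer faces flush with the legs' outer faces.

The spool is on top of the stool. The table is against the stool's +x side, with their −y faces flush.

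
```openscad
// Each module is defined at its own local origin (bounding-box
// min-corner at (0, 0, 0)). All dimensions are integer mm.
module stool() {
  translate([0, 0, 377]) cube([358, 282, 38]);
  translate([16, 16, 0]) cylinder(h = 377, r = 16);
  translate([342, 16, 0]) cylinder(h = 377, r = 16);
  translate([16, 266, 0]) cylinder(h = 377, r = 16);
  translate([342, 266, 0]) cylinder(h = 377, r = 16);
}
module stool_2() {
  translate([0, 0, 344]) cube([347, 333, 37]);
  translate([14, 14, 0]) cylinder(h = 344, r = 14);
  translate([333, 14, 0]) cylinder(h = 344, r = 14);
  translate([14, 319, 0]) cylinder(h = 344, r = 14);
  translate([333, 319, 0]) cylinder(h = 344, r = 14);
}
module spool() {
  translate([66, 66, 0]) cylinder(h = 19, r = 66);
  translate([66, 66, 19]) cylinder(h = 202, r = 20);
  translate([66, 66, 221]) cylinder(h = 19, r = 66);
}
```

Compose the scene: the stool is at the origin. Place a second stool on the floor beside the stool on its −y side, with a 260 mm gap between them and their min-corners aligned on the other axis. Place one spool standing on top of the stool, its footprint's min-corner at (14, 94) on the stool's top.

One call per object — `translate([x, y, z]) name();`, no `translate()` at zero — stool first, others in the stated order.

stool();
translate([0, -593, 0]) stool_2();
translate([14, 94, 415]) spool();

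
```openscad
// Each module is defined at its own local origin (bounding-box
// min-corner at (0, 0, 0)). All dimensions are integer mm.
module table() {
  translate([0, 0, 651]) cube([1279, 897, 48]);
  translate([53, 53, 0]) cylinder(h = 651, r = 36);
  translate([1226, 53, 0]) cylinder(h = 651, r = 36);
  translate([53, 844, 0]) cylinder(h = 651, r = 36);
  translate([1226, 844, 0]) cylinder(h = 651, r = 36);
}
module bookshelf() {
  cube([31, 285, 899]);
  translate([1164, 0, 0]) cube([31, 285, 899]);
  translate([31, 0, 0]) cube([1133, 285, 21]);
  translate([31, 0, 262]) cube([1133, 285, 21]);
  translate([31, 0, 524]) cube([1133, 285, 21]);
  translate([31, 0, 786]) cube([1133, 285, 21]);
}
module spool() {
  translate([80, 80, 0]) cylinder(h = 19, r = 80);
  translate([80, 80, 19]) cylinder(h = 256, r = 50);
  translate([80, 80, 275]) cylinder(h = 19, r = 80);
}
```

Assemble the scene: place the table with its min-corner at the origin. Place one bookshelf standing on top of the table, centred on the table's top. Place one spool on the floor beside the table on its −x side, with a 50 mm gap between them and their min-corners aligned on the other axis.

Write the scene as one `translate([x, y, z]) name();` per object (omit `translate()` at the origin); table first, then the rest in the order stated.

table();
translate([42, 306, 699]) bookshelf();
translate([-210, 0, 0]) spool();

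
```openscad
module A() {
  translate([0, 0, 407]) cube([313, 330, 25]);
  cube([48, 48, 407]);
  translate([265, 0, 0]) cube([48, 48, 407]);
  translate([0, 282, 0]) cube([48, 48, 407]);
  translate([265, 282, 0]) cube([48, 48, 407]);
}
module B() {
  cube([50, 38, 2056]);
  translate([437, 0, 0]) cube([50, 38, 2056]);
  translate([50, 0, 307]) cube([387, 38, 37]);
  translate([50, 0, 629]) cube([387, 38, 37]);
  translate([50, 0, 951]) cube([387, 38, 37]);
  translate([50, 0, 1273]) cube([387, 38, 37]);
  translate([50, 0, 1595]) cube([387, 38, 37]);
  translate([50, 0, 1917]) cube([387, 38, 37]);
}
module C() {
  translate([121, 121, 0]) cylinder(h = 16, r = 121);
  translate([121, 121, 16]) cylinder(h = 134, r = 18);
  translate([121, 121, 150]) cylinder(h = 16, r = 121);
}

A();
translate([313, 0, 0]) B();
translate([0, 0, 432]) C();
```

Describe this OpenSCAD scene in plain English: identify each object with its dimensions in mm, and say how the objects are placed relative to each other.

A is a four-legged stool. The seat is a 313×330×25 mm slab whose top surface is at z = 432 mm; four square legs, each 48×48 mm in cross-section, run from the floor (z = 0) to the underside of the seat, each flush with a corner of the seat.

B is a wooden ladder with two side rails of 50×38 mm section and 2056 mm height, set 487 mm apart overall. Between them run 6 rectangular rungs (38 mm deep, 37 mm thick), front faces flush with the rails' −y face. The bottom of the first rung is 307 mm above the floor and each subsequent rung is 322 mm higher than the one below.

C is a spool: two coaxial disc flanges of radius 121 mm and thickness 16 mm, joined by a core cylinder of radius 18 mm and height 134 mm. The lower flange rests on z = 0 and the three cylinders share a vertical axis.

The ladder is against the stool's +x side, with their −y faces flush. The spool is on top of the stool.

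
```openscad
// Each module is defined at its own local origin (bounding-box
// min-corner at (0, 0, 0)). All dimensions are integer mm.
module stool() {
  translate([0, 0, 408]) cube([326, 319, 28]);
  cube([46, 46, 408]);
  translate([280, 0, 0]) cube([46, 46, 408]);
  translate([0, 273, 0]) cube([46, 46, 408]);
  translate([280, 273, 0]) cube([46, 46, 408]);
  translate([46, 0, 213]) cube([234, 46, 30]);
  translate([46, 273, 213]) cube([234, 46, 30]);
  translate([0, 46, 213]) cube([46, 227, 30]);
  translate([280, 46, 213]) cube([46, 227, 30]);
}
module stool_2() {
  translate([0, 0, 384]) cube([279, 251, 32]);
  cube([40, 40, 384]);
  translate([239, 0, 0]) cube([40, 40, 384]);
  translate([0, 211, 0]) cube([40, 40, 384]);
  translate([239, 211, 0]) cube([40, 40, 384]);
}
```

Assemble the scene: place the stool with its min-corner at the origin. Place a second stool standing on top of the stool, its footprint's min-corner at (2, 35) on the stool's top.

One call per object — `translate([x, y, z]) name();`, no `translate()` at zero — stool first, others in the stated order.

stool();
translate([2, 35, 436]) stool_2();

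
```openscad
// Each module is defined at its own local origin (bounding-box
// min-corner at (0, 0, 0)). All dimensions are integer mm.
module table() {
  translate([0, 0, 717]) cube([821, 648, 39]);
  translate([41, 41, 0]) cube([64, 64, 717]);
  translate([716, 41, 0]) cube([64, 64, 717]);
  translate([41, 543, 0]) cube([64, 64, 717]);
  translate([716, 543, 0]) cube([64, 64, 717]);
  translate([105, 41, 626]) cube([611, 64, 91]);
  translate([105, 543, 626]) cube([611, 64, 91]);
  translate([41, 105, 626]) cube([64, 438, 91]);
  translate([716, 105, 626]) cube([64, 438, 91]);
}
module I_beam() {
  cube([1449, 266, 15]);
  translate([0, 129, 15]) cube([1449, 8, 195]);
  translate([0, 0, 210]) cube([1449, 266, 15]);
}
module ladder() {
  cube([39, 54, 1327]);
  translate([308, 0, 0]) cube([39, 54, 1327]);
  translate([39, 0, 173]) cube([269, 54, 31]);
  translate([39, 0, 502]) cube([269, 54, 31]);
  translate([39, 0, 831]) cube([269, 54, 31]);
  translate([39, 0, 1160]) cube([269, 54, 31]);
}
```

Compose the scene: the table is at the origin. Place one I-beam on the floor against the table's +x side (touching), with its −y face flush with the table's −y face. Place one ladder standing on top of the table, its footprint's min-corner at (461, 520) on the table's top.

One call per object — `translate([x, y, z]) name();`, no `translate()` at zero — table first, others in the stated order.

table();
translate([821, 0, 0]) I_beam();
translate([461, 520, 756]) ladder();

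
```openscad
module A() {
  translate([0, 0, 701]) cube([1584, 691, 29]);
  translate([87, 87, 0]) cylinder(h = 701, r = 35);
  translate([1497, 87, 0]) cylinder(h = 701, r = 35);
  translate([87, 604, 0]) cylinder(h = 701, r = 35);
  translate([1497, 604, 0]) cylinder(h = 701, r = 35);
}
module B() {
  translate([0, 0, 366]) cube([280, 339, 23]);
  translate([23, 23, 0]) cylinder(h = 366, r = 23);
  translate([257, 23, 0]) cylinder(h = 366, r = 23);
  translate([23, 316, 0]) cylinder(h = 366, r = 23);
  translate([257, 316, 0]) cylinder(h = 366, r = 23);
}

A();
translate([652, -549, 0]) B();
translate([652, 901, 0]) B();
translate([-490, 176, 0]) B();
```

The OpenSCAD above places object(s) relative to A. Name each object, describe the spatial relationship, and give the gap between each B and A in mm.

A is a table. B is a stool. Three stools sit around the table at the −y, +y, −x sides. The gap between each stool and the table is 210 mm.

Each stool's nearest face is 210 mm from the table's bounding box.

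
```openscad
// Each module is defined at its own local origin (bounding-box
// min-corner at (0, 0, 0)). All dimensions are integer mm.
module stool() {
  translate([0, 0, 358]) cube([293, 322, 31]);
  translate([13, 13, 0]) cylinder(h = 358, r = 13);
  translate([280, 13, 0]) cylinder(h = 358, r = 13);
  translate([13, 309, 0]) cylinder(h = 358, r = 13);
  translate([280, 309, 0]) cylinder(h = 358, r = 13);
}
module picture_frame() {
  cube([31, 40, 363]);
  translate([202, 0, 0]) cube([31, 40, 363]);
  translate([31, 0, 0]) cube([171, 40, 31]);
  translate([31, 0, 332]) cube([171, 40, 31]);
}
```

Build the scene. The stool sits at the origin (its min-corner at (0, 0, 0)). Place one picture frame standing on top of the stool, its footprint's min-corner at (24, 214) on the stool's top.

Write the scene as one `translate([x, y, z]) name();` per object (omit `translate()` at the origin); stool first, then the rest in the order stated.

stool();
translate([24, 214, 389]) picture_frame();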